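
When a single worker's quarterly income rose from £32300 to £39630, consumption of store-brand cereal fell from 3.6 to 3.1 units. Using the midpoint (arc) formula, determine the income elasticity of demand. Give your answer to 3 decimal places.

-0.732

ΔQ = 3.1 − 3.6 = -0.5; midpoint Q̄ = (3.6 + 3.1)/2 = 3.35.
ΔI = 39630 − 32300 = 7330; midpoint Ī = (32300 + 39630)/2 = 35965.
η = (ΔQ/Q̄) ÷ (ΔI/Ī) = (-0.5/3.35) ÷ (7330/35965) = -0.732.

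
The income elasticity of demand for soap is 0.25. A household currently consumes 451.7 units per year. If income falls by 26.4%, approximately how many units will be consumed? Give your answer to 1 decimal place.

421.9

%ΔQ ≈ η × %ΔI = 0.25 × (-26.4%) = -6.6%.
New Q ≈ 451.7 × (1 − 0.066) = 421.9.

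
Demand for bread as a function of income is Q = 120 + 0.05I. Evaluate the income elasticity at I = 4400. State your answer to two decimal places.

At I = 4400: Q = 340.000.
dQ/dI = 0.05.
η = (dQ/dI)·(I/Q) = 0.05 × (4400/340.000) = 0.65.

0.65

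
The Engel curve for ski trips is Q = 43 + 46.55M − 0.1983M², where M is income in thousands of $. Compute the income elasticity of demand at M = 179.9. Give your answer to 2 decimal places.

-2.23

At M = 179.9: Q = 1999.5618.
dQ/dM = 46.55 − 0.3966M = -24.79834.
η = (dQ/dM)·(M/Q) = -24.79834 × (179.9/1999.5618) = -2.23.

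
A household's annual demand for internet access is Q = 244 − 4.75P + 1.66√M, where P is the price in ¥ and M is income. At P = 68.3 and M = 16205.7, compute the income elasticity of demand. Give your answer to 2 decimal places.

At P = 68.3, M = 16205.7: Q = 130.896.
Holding P constant, ∂Q/∂M = 1.66/(2√M) = 0.00651995.
η_M = (∂Q/∂M)·(M/Q) = 0.00651995 × (16205.7/130.896) = 0.81.

0.81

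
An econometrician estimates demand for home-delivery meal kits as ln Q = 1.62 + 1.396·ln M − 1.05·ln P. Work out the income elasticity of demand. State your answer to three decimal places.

1.396

In a log-linear demand, the coefficient on ln M is the income elasticity.
So η = 1.396.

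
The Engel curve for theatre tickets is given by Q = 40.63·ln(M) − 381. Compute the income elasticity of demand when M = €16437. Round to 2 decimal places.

At M = 16437: Q = 13.407.
dQ/dM = 40.63/M = 0.00247186 at this income.
η = (dQ/dM)·(M/Q) = 0.00247186 × (16437/13.407) = 3.03.

3.03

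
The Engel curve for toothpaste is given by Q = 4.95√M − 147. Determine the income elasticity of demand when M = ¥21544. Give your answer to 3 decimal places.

0.627

At M = 21544: Q = 579.555.
dQ/dM = 4.95/(2√M) = 0.0168621 at this income.
η = (dQ/dM)·(M/Q) = 0.0168621 × (21544/579.555) = 0.627.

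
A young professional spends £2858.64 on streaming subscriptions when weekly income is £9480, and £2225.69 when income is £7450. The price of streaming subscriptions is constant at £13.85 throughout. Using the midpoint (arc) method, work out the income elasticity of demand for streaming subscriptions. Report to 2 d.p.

With a constant price, Q₁ = 2858.64/13.85 = 206.400 and Q₂ = 2225.69/13.85 = 160.700 (equivalently, work directly with expenditure since P cancels).
Midpoint %ΔQ = (2225.69 − 2858.64)/2542.17 = -0.24898; midpoint %ΔI = (7450 − 9480)/8465 = -0.23981.
η = -0.24898 / -0.23981 = 1.04.

1.04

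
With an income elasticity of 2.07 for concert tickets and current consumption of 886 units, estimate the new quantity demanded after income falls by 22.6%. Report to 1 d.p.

471.5

%ΔQ ≈ η × %ΔI = 2.07 × (-22.6%) = -46.782%.
New Q ≈ 886 × (1 − 0.46782) = 471.5.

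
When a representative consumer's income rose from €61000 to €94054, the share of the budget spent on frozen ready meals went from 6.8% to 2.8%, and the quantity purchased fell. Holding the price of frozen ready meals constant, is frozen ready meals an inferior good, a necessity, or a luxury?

inferior good

Quantity demanded falls as income rises, so η < 0.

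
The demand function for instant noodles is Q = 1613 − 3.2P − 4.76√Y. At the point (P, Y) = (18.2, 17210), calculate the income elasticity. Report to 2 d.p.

At P = 18.2, Y = 17210: Q = 930.310.
Holding P constant, ∂Q/∂Y = -4.76/(2√Y) = -0.0181421.
η_Y = (∂Q/∂Y)·(Y/Q) = -0.0181421 × (17210/930.310) = -0.34.

-0.34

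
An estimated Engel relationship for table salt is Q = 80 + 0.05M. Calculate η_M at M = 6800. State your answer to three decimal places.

0.810

At M = 6800: Q = 420.000.
dQ/dM = 0.05.
η = (dQ/dM)·(M/Q) = 0.05 × (6800/420.000) = 0.810.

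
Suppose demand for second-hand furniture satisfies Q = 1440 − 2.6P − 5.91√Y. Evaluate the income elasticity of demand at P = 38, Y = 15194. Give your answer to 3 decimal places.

-0.594

At P = 38, Y = 15194: Q = 612.710.
Holding P constant, ∂Q/∂Y = -5.91/(2√Y) = -0.0239729.
η_Y = (∂Q/∂Y)·(Y/Q) = -0.0239729 × (15194/612.710) = -0.594.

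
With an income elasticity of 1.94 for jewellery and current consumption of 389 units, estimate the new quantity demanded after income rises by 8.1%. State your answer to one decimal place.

%ΔQ ≈ η × %ΔI = 1.94 × 8.1% = 15.714%.
New Q ≈ 389 × (1 + 0.15714) = 450.1.

450.1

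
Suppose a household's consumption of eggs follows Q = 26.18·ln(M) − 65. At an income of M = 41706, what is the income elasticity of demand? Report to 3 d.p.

At M = 41706: Q = 213.513.
dQ/dM = 26.18/M = 0.000627727 at this income.
η = (dQ/dM)·(M/Q) = 0.000627727 × (41706/213.513) = 0.123.

0.123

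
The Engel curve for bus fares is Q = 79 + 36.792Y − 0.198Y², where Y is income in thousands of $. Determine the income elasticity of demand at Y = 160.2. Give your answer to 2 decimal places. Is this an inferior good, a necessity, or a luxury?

-4.79 (inferior good)

At Y = 160.2: Q = 891.5985.
dQ/dY = 36.792 − 0.396Y = -26.64720.
η = (dQ/dY)·(Y/Q) = -26.64720 × (160.2/891.5985) = -4.79.
η < 0 ⇒ inferior good.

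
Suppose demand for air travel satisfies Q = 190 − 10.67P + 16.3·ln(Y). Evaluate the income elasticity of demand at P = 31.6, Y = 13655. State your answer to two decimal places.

2.03

At P = 31.6, Y = 13655: Q = 8.034.
Holding P constant, ∂Q/∂Y = 16.3/Y = 0.0011937.
η_Y = (∂Q/∂Y)·(Y/Q) = 0.0011937 × (13655/8.034) = 2.03.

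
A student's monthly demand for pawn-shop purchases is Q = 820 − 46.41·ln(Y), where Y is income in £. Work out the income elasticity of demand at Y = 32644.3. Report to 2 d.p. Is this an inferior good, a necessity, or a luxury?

-0.14 (inferior good)

At Y = 32644.3: Q = 337.641.
dQ/dY = -46.41/Y = -0.00142169 at this income.
η = (dQ/dY)·(Y/Q) = -0.00142169 × (32644.3/337.641) = -0.14.
Since η < 0, the good is an inferior good.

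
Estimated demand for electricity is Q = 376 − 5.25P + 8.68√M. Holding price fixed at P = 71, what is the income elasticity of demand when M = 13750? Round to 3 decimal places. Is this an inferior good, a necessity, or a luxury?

At P = 71, M = 13750: Q = 1021.070.
Holding P constant, ∂Q/∂M = 8.68/(2√M) = 0.0370116.
η_M = (∂Q/∂M)·(M/Q) = 0.0370116 × (13750/1021.070) = 0.498.
Since 0 < η < 1, this is a necessity.

0.498 (necessity)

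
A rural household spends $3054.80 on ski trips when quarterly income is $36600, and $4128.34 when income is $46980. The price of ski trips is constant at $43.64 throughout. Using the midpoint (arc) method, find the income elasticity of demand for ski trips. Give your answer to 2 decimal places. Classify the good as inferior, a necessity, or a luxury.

1.20 (luxury)

With a constant price, Q₁ = 3054.80/43.64 = 70.000 and Q₂ = 4128.34/43.64 = 94.600 (equivalently, work directly with expenditure since P cancels).
Midpoint %ΔQ = (4128.34 − 3054.80)/3591.57 = 0.29891; midpoint %ΔI = (46980 − 36600)/41790 = 0.24838.
η = 0.29891 / 0.24838 = 1.20.
η > 1 ⇒ luxury.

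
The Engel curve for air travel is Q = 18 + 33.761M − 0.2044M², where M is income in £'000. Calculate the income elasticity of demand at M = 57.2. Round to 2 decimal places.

At M = 57.2: Q = 1280.3651.
dQ/dM = 33.761 − 0.4088M = 10.37764.
η = (dQ/dM)·(M/Q) = 10.37764 × (57.2/1280.3651) = 0.46.

0.46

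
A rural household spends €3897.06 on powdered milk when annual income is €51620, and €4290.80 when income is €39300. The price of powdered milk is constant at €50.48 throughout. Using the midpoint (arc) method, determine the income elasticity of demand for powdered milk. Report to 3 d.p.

With a constant price, Q₁ = 3897.06/50.48 = 77.200 and Q₂ = 4290.80/50.48 = 85.000 (equivalently, work directly with expenditure since P cancels).
Midpoint %ΔQ = (4290.80 − 3897.06)/4093.93 = 0.09618; midpoint %ΔI = (39300 − 51620)/45460 = -0.27101.
η = 0.09618 / -0.27101 = -0.355.

-0.355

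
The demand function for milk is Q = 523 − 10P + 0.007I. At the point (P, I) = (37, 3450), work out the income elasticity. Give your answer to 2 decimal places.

0.14

At P = 37, I = 3450: Q = 177.150.
Holding P constant, ∂Q/∂I = 0.007.
η_I = (∂Q/∂I)·(I/Q) = 0.007 × (3450/177.150) = 0.14.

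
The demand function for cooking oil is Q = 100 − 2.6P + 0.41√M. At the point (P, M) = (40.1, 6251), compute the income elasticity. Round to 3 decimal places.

At P = 40.1, M = 6251: Q = 28.156.
Holding P constant, ∂Q/∂M = 0.41/(2√M) = 0.00259286.
η_M = (∂Q/∂M)·(M/Q) = 0.00259286 × (6251/28.156) = 0.576.

0.576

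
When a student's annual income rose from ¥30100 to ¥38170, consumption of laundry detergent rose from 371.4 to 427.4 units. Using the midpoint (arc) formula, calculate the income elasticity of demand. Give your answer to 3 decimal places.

ΔQ = 427.4 − 371.4 = 56; midpoint Q̄ = (371.4 + 427.4)/2 = 399.4.
ΔI = 38170 − 30100 = 8070; midpoint Ī = (30100 + 38170)/2 = 34135.
η = (ΔQ/Q̄) ÷ (ΔI/Ī) = (56/399.4) ÷ (8070/34135) = 0.593.

0.593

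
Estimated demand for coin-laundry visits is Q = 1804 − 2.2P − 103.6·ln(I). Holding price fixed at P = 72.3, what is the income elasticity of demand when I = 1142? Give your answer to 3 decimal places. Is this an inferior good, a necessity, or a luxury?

At P = 72.3, I = 1142: Q = 915.540.
Holding P constant, ∂Q/∂I = -103.6/I = -0.090718.
η_I = (∂Q/∂I)·(I/Q) = -0.090718 × (1142/915.540) = -0.113.
Since η < 0, this is an inferior good.

-0.113 (inferior good)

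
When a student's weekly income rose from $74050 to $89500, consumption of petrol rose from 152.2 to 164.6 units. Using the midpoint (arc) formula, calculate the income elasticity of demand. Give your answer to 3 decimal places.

0.414

ΔQ = 164.6 − 152.2 = 12.4; midpoint Q̄ = (152.2 + 164.6)/2 = 158.4.
ΔI = 89500 − 74050 = 15450; midpoint Ī = (74050 + 89500)/2 = 81775.
η = (ΔQ/Q̄) ÷ (ΔI/Ī) = (12.4/158.4) ÷ (15450/81775) = 0.414.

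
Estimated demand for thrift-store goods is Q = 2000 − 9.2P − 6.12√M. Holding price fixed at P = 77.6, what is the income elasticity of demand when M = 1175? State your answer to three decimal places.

At P = 77.6, M = 1175: Q = 1076.297.
Holding P constant, ∂Q/∂M = -6.12/(2√M) = -0.0892694.
η_M = (∂Q/∂M)·(M/Q) = -0.0892694 × (1175/1076.297) = -0.097.

-0.097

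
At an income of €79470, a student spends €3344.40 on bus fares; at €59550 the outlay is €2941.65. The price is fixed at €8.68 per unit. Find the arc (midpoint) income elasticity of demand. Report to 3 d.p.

With a constant price, Q₁ = 3344.40/8.68 = 385.300 and Q₂ = 2941.65/8.68 = 338.900 (equivalently, work directly with expenditure since P cancels).
Midpoint %ΔQ = (2941.65 − 3344.40)/3143.03 = -0.12814; midpoint %ΔI = (59550 − 79470)/69510 = -0.28658.
η = -0.12814 / -0.28658 = 0.447.

0.447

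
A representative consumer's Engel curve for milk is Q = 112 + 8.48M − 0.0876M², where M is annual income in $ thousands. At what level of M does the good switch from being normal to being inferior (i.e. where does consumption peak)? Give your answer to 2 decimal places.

dQ/dM = 8.48 − 0.1752M.
The good is inferior where dQ/dM < 0. Setting dQ/dM = 0 gives M = 8.48 / 0.1752 = 48.40.

48.40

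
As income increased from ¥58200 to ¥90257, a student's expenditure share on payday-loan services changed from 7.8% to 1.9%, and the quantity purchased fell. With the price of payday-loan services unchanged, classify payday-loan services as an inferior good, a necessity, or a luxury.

Quantity demanded falls as income rises, so η < 0.

inferior good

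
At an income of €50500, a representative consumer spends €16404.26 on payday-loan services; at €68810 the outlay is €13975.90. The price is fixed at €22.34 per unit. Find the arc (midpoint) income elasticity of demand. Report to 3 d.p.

With a constant price, Q₁ = 16404.26/22.34 = 734.300 and Q₂ = 13975.90/22.34 = 625.600 (equivalently, work directly with expenditure since P cancels).
Midpoint %ΔQ = (13975.90 − 16404.26)/15190.08 = -0.15986; midpoint %ΔI = (68810 − 50500)/59655 = 0.30693.
η = -0.15986 / 0.30693 = -0.521.

-0.521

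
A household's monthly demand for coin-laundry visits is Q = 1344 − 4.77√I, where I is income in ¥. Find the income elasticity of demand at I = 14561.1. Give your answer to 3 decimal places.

At I = 14561.1: Q = 768.407.
dQ/dI = -4.77/(2√I) = -0.0197647 at this income.
η = (dQ/dI)·(I/Q) = -0.0197647 × (14561.1/768.407) = -0.375.

-0.375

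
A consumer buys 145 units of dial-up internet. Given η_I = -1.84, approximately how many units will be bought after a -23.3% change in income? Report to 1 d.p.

207.2

%ΔQ ≈ η × %ΔI = -1.84 × (-23.3%) = 42.872%.
New Q ≈ 145 × (1 + 0.42872) = 207.2.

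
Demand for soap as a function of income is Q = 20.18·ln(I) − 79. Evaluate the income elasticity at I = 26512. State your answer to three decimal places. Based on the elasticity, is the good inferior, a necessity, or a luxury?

At I = 26512: Q = 126.540.
dQ/dI = 20.18/I = 0.000761165 at this income.
η = (dQ/dI)·(I/Q) = 0.000761165 × (26512/126.540) = 0.159.
Since 0 < η < 1, the good is a necessity.

0.159 (necessity)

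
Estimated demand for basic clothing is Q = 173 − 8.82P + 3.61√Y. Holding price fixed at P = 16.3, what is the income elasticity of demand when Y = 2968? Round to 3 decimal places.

At P = 16.3, Y = 2968: Q = 225.904.
Holding P constant, ∂Q/∂Y = 3.61/(2√Y) = 0.0331318.
η_Y = (∂Q/∂Y)·(Y/Q) = 0.0331318 × (2968/225.904) = 0.435.

0.435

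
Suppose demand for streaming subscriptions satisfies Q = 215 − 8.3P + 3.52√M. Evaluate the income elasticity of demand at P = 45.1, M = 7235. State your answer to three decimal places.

1.069

At P = 45.1, M = 7235: Q = 140.077.
Holding P constant, ∂Q/∂M = 3.52/(2√M) = 0.0206916.
η_M = (∂Q/∂M)·(M/Q) = 0.0206916 × (7235/140.077) = 1.069.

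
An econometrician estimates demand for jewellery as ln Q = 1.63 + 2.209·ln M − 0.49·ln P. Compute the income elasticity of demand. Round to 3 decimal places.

In a log-linear demand, the coefficient on ln M is the income elasticity.
So η = 2.209.

2.209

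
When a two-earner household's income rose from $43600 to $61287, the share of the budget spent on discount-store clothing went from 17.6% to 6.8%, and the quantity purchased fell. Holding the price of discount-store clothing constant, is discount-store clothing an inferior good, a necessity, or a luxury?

Quantity demanded falls as income rises, so η < 0.

inferior good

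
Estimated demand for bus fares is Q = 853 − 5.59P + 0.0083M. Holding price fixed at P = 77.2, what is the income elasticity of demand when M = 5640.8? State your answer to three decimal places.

At P = 77.2, M = 5640.8: Q = 468.271.
Holding P constant, ∂Q/∂M = 0.0083.
η_M = (∂Q/∂M)·(M/Q) = 0.0083 × (5640.8/468.271) = 0.100.

0.100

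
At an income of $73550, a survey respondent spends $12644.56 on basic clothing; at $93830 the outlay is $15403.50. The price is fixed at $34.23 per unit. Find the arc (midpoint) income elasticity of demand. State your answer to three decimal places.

0.812

With a constant price, Q₁ = 12644.56/34.23 = 369.400 and Q₂ = 15403.50/34.23 = 450.000 (equivalently, work directly with expenditure since P cancels).
Midpoint %ΔQ = (15403.50 − 12644.56)/14024.03 = 0.19673; midpoint %ΔI = (93830 − 73550)/83690 = 0.24232.
η = 0.19673 / 0.24232 = 0.812.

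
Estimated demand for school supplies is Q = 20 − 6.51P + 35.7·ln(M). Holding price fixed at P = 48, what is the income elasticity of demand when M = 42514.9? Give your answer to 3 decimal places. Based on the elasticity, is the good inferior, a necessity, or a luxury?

0.406 (necessity)

At P = 48, M = 42514.9: Q = 87.997.
Holding P constant, ∂Q/∂M = 35.7/M = 0.000839706.
η_M = (∂Q/∂M)·(M/Q) = 0.000839706 × (42514.9/87.997) = 0.406.
Since 0 < η < 1, this is a necessity.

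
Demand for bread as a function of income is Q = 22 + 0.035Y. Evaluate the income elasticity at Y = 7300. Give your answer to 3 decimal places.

At Y = 7300: Q = 277.500.
dQ/dY = 0.035.
η = (dQ/dY)·(Y/Q) = 0.035 × (7300/277.500) = 0.921.

0.921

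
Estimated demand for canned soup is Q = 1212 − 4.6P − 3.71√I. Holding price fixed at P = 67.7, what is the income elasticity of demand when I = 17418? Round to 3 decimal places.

-0.596

At P = 67.7, I = 17418: Q = 410.944.
Holding P constant, ∂Q/∂I = -3.71/(2√I) = -0.0140555.
η_I = (∂Q/∂I)·(I/Q) = -0.0140555 × (17418/410.944) = -0.596.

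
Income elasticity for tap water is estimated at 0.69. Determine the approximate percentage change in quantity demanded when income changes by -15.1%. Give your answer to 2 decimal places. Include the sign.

%ΔQ ≈ η × %ΔI = 0.69 × (-15.1%) = -10.42%.

-10.42%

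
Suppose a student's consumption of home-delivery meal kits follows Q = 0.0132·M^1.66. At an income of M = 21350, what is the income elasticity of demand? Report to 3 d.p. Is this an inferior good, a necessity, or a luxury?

1.660 (luxury)

For Q = A·M^β the income elasticity is constant and equal to β.
Here β = 1.66, so η = 1.660.
Since η > 1, the good is a luxury.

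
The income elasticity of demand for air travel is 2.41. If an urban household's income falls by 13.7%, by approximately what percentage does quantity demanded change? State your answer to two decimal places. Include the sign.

-33.02%

%ΔQ ≈ η × %ΔI = 2.41 × (-13.7%) = -33.02%.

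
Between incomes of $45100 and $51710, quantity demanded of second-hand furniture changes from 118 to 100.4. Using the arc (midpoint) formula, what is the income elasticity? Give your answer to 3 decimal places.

-1.180

ΔQ = 100.4 − 118 = -17.6; midpoint Q̄ = (118 + 100.4)/2 = 109.2.
ΔI = 51710 − 45100 = 6610; midpoint Ī = (45100 + 51710)/2 = 48405.
η = (ΔQ/Q̄) ÷ (ΔI/Ī) = (-17.6/109.2) ÷ (6610/48405) = -1.180.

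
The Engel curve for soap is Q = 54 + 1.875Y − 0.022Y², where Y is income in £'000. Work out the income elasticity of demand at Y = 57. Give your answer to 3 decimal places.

-0.404

At Y = 57: Q = 89.3970.
dQ/dY = 1.875 − 0.044Y = -0.63300.
η = (dQ/dY)·(Y/Q) = -0.63300 × (57/89.3970) = -0.404.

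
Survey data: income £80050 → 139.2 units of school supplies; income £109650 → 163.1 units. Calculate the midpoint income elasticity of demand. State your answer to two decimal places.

0.51

ΔQ = 163.1 − 139.2 = 23.9; midpoint Q̄ = (139.2 + 163.1)/2 = 151.15.
ΔI = 109650 − 80050 = 29600; midpoint Ī = (80050 + 109650)/2 = 94850.
η = (ΔQ/Q̄) ÷ (ΔI/Ī) = (23.9/151.15) ÷ (29600/94850) = 0.51.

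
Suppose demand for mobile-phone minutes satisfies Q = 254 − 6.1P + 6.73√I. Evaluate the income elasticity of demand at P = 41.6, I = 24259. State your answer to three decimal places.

0.500

At P = 41.6, I = 24259: Q = 1048.458.
Holding P constant, ∂Q/∂I = 6.73/(2√I) = 0.0216047.
η_I = (∂Q/∂I)·(I/Q) = 0.0216047 × (24259/1048.458) = 0.500.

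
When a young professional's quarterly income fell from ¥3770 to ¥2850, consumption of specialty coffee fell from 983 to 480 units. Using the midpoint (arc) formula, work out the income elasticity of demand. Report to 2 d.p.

2.47

ΔQ = 480 − 983 = -503; midpoint Q̄ = (983 + 480)/2 = 731.5.
ΔI = 2850 − 3770 = -920; midpoint Ī = (3770 + 2850)/2 = 3310.
η = (ΔQ/Q̄) ÷ (ΔI/Ī) = (-503/731.5) ÷ (-920/3310) = 2.47.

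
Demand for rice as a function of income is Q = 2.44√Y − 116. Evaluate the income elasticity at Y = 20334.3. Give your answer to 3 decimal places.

0.750

At Y = 20334.3: Q = 231.940.
dQ/dY = 2.44/(2√Y) = 0.0085555 at this income.
η = (dQ/dY)·(Y/Q) = 0.0085555 × (20334.3/231.940) = 0.750.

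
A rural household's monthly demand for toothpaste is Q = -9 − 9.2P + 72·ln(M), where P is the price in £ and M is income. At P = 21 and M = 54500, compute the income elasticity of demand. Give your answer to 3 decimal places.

At P = 21, M = 54500: Q = 583.029.
Holding P constant, ∂Q/∂M = 72/M = 0.0013211.
η_M = (∂Q/∂M)·(M/Q) = 0.0013211 × (54500/583.029) = 0.123.

0.123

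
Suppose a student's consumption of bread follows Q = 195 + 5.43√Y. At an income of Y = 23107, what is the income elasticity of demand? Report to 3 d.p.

At Y = 23107: Q = 1020.414.
dQ/dY = 5.43/(2√Y) = 0.0178607 at this income.
η = (dQ/dY)·(Y/Q) = 0.0178607 × (23107/1020.414) = 0.404.

0.404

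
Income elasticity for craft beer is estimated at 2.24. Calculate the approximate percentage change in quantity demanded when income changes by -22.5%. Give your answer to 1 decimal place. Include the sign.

-50.4%

%ΔQ ≈ η × %ΔI = 2.24 × (-22.5%) = -50.4%.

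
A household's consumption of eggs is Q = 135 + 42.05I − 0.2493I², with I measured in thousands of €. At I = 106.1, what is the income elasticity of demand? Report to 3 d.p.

At I = 106.1: Q = 1790.0825.
dQ/dI = 42.05 − 0.4986I = -10.85146.
η = (dQ/dI)·(I/Q) = -10.85146 × (106.1/1790.0825) = -0.643.

-0.643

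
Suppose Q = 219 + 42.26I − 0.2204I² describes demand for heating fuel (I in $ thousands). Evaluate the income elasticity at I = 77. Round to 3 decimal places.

At I = 77: Q = 2166.2684.
dQ/dI = 42.26 − 0.4408I = 8.31840.
η = (dQ/dI)·(I/Q) = 8.31840 × (77/2166.2684) = 0.296.

0.296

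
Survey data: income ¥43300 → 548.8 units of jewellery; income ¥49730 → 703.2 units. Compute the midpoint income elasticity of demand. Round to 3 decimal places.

ΔQ = 703.2 − 548.8 = 154.4; midpoint Q̄ = (548.8 + 703.2)/2 = 626.
ΔI = 49730 − 43300 = 6430; midpoint Ī = (43300 + 49730)/2 = 46515.
η = (ΔQ/Q̄) ÷ (ΔI/Ī) = (154.4/626) ÷ (6430/46515) = 1.784.

1.784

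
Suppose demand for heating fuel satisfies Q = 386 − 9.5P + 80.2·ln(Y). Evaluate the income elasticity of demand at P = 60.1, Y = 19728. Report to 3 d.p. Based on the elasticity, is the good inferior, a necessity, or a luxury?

At P = 60.1, Y = 19728: Q = 608.211.
Holding P constant, ∂Q/∂Y = 80.2/Y = 0.00406529.
η_Y = (∂Q/∂Y)·(Y/Q) = 0.00406529 × (19728/608.211) = 0.132.
Since 0 < η < 1, this is a necessity.

0.132 (necessity)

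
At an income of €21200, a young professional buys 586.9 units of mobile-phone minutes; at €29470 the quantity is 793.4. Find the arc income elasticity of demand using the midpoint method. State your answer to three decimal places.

ΔQ = 793.4 − 586.9 = 206.5; midpoint Q̄ = (586.9 + 793.4)/2 = 690.15.
ΔI = 29470 − 21200 = 8270; midpoint Ī = (21200 + 29470)/2 = 25335.
η = (ΔQ/Q̄) ÷ (ΔI/Ī) = (206.5/690.15) ÷ (8270/25335) = 0.917.

0.917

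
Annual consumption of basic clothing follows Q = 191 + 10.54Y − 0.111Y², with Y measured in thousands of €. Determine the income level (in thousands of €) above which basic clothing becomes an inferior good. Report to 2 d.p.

dQ/dY = 10.54 − 0.222Y.
The good is inferior where dQ/dY < 0. Setting dQ/dY = 0 gives Y = 10.54 / 0.222 = 47.48.

47.48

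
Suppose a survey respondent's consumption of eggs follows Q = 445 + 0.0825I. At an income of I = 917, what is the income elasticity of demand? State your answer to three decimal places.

At I = 917: Q = 520.653.
dQ/dI = 0.0825.
η = (dQ/dI)·(I/Q) = 0.0825 × (917/520.653) = 0.145.

0.145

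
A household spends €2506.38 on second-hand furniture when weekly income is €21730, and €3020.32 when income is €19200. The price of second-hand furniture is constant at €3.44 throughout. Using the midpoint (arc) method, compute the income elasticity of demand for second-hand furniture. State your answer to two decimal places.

With a constant price, Q₁ = 2506.38/3.44 = 728.599 and Q₂ = 3020.32/3.44 = 878.000 (equivalently, work directly with expenditure since P cancels).
Midpoint %ΔQ = (3020.32 − 2506.38)/2763.35 = 0.18598; midpoint %ΔI = (19200 − 21730)/20465 = -0.12363.
η = 0.18598 / -0.12363 = -1.50.

-1.50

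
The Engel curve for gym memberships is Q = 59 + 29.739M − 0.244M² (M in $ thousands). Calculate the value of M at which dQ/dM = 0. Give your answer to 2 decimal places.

dQ/dM = 29.739 − 0.488M.
The good is inferior where dQ/dM < 0. Setting dQ/dM = 0 gives M = 29.739 / 0.488 = 60.94.

60.94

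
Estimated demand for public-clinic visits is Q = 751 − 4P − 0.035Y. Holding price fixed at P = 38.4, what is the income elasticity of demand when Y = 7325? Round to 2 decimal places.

-0.75

At P = 38.4, Y = 7325: Q = 341.025.
Holding P constant, ∂Q/∂Y = −0.035.
η_Y = (∂Q/∂Y)·(Y/Q) = -0.035 × (7325/341.025) = -0.75.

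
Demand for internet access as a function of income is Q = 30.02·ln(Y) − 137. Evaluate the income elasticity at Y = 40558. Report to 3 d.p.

0.165

At Y = 40558: Q = 181.527.
dQ/dY = 30.02/Y = 0.000740175 at this income.
η = (dQ/dY)·(Y/Q) = 0.000740175 × (40558/181.527) = 0.165.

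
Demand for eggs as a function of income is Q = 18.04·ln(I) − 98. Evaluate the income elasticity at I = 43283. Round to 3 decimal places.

0.191

At I = 43283: Q = 94.586.
dQ/dI = 18.04/I = 0.000416792 at this income.
η = (dQ/dI)·(I/Q) = 0.000416792 × (43283/94.586) = 0.191.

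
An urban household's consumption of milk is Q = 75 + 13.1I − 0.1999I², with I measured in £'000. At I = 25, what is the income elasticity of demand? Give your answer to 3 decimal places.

0.280

At I = 25: Q = 277.5625.
dQ/dI = 13.1 − 0.3998I = 3.10500.
η = (dQ/dI)·(I/Q) = 3.10500 × (25/277.5625) = 0.280.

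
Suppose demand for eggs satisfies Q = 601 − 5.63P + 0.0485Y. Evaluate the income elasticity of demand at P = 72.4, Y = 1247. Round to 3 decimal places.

0.238

At P = 72.4, Y = 1247: Q = 253.867.
Holding P constant, ∂Q/∂Y = 0.0485.
η_Y = (∂Q/∂Y)·(Y/Q) = 0.0485 × (1247/253.867) = 0.238.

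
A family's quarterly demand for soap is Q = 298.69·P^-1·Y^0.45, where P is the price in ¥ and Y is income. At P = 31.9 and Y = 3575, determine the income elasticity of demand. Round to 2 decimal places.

0.45

For a multiplicative demand Q = A·P^α·Y^β, the income elasticity is β everywhere.
Here β = 0.45, so η = 0.45.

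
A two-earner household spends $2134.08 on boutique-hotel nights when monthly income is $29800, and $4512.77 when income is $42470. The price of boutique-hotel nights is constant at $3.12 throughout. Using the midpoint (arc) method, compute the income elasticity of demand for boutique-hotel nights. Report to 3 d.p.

With a constant price, Q₁ = 2134.08/3.12 = 684.000 and Q₂ = 4512.77/3.12 = 1446.401 (equivalently, work directly with expenditure since P cancels).
Midpoint %ΔQ = (4512.77 − 2134.08)/3323.43 = 0.71573; midpoint %ΔI = (42470 − 29800)/36135 = 0.35063.
η = 0.71573 / 0.35063 = 2.041.

2.041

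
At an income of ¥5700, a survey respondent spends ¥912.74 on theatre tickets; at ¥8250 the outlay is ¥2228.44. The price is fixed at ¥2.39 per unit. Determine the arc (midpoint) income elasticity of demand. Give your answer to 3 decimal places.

With a constant price, Q₁ = 912.74/2.39 = 381.900 and Q₂ = 2228.44/2.39 = 932.402 (equivalently, work directly with expenditure since P cancels).
Midpoint %ΔQ = (2228.44 − 912.74)/1570.59 = 0.83771; midpoint %ΔI = (8250 − 5700)/6975 = 0.36559.
η = 0.83771 / 0.36559 = 2.291.

2.291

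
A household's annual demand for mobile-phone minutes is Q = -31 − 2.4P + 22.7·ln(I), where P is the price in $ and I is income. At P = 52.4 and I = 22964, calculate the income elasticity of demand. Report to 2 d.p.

0.32

At P = 52.4, I = 22964: Q = 71.186.
Holding P constant, ∂Q/∂I = 22.7/I = 0.000988504.
η_I = (∂Q/∂I)·(I/Q) = 0.000988504 × (22964/71.186) = 0.32.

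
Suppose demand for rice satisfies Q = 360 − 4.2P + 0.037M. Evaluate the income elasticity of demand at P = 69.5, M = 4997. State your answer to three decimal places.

At P = 69.5, M = 4997: Q = 252.989.
Holding P constant, ∂Q/∂M = 0.037.
η_M = (∂Q/∂M)·(M/Q) = 0.037 × (4997/252.989) = 0.731.

0.731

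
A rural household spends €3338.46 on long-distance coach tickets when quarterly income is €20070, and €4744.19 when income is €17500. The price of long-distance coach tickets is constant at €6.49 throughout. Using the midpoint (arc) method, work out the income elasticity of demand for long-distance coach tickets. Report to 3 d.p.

-2.542

With a constant price, Q₁ = 3338.46/6.49 = 514.401 and Q₂ = 4744.19/6.49 = 731.000 (equivalently, work directly with expenditure since P cancels).
Midpoint %ΔQ = (4744.19 − 3338.46)/4041.33 = 0.34784; midpoint %ΔI = (17500 − 20070)/18785 = -0.13681.
η = 0.34784 / -0.13681 = -2.542.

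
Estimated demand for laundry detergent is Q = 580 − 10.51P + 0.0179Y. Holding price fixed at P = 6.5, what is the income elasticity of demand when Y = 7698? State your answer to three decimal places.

0.212

At P = 6.5, Y = 7698: Q = 649.479.
Holding P constant, ∂Q/∂Y = 0.0179.
η_Y = (∂Q/∂Y)·(Y/Q) = 0.0179 × (7698/649.479) = 0.212.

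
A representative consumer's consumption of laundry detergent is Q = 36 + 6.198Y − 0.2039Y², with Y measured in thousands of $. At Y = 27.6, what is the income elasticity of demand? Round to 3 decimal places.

-2.698

At Y = 27.6: Q = 51.7419.
dQ/dY = 6.198 − 0.4078Y = -5.05728.
η = (dQ/dY)·(Y/Q) = -5.05728 × (27.6/51.7419) = -2.698.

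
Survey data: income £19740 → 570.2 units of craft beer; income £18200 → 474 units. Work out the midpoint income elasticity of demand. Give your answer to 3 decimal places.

2.270

ΔQ = 474 − 570.2 = -96.2; midpoint Q̄ = (570.2 + 474)/2 = 522.1.
ΔI = 18200 − 19740 = -1540; midpoint Ī = (19740 + 18200)/2 = 18970.
η = (ΔQ/Q̄) ÷ (ΔI/Ī) = (-96.2/522.1) ÷ (-1540/18970) = 2.270.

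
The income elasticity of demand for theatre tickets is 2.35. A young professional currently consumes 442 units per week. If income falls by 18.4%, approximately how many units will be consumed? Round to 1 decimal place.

250.9

%ΔQ ≈ η × %ΔI = 2.35 × (-18.4%) = -43.24%.
New Q ≈ 442 × (1 − 0.4324) = 250.9.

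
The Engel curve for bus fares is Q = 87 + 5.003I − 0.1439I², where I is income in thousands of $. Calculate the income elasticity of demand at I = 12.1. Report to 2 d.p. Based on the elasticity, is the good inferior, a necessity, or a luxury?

0.15 (necessity)

At I = 12.1: Q = 126.4679.
dQ/dI = 5.003 − 0.2878I = 1.52062.
η = (dQ/dI)·(I/Q) = 1.52062 × (12.1/126.4679) = 0.15.
0 < η < 1 ⇒ necessity.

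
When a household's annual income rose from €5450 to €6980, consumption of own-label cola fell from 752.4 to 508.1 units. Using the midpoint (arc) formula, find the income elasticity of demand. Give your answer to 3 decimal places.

-1.575

ΔQ = 508.1 − 752.4 = -244.3; midpoint Q̄ = (752.4 + 508.1)/2 = 630.25.
ΔI = 6980 − 5450 = 1530; midpoint Ī = (5450 + 6980)/2 = 6215.
η = (ΔQ/Q̄) ÷ (ΔI/Ī) = (-244.3/630.25) ÷ (1530/6215) = -1.575.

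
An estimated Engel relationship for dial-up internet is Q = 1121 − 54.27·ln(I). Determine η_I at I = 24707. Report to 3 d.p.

-0.095

At I = 24707: Q = 572.068.
dQ/dI = -54.27/I = -0.00219654 at this income.
η = (dQ/dI)·(I/Q) = -0.00219654 × (24707/572.068) = -0.095.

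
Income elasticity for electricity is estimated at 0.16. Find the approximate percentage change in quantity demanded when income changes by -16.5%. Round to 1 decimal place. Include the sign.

%ΔQ ≈ η × %ΔI = 0.16 × (-16.5%) = -2.6%.

-2.6%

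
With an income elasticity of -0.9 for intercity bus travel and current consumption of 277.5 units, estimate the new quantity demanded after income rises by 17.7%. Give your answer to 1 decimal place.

%ΔQ ≈ η × %ΔI = -0.9 × 17.7% = -15.93%.
New Q ≈ 277.5 × (1 − 0.1593) = 233.3.

233.3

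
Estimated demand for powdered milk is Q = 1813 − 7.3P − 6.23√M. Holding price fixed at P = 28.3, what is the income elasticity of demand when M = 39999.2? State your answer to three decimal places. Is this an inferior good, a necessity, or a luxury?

-1.729 (inferior good)

At P = 28.3, M = 39999.2: Q = 360.422.
Holding P constant, ∂Q/∂M = -6.23/(2√M) = -0.0155752.
η_M = (∂Q/∂M)·(M/Q) = -0.0155752 × (39999.2/360.422) = -1.729.
Since η < 0, this is an inferior good.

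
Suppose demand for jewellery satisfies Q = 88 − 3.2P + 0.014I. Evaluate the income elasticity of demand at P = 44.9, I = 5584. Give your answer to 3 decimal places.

At P = 44.9, I = 5584: Q = 22.496.
Holding P constant, ∂Q/∂I = 0.014.
η_I = (∂Q/∂I)·(I/Q) = 0.014 × (5584/22.496) = 3.475.

3.475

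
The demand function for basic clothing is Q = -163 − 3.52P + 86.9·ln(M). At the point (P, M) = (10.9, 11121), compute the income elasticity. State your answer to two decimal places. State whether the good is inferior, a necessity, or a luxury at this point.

0.14 (necessity)

At P = 10.9, M = 11121: Q = 608.244.
Holding P constant, ∂Q/∂M = 86.9/M = 0.00781405.
η_M = (∂Q/∂M)·(M/Q) = 0.00781405 × (11121/608.244) = 0.14.
Since 0 < η < 1, this is a necessity.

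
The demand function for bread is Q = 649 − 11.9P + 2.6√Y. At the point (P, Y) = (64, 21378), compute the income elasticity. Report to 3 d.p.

At P = 64, Y = 21378: Q = 267.552.
Holding P constant, ∂Q/∂Y = 2.6/(2√Y) = 0.00889119.
η_Y = (∂Q/∂Y)·(Y/Q) = 0.00889119 × (21378/267.552) = 0.710.

0.710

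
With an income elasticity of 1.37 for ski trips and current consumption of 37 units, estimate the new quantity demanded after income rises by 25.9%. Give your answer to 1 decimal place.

50.1

%ΔQ ≈ η × %ΔI = 1.37 × 25.9% = 35.483%.
New Q ≈ 37 × (1 + 0.35483) = 50.1.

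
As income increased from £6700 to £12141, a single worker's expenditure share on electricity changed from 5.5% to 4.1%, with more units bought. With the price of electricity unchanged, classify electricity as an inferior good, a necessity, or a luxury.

necessity

Quantity rises but the budget share falls as income rises, so 0 < η < 1.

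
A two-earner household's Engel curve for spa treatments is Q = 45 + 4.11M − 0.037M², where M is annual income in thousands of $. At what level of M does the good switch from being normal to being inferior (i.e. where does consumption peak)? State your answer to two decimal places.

55.54

dQ/dM = 4.11 − 0.074M.
The good is inferior where dQ/dM < 0. Setting dQ/dM = 0 gives M = 4.11 / 0.074 = 55.54.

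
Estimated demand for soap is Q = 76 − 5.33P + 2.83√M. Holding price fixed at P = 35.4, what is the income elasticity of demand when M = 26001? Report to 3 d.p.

0.664

At P = 35.4, M = 26001: Q = 343.651.
Holding P constant, ∂Q/∂M = 2.83/(2√M) = 0.00877529.
η_M = (∂Q/∂M)·(M/Q) = 0.00877529 × (26001/343.651) = 0.664.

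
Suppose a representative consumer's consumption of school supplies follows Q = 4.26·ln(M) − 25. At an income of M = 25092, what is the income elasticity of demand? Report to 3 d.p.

0.235

At M = 25092: Q = 18.155.
dQ/dM = 4.26/M = 0.000169775 at this income.
η = (dQ/dM)·(M/Q) = 0.000169775 × (25092/18.155) = 0.235.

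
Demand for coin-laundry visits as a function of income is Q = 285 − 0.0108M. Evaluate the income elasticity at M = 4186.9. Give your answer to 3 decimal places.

-0.189

At M = 4186.9: Q = 239.781.
dQ/dM = −0.0108.
η = (dQ/dM)·(M/Q) = -0.0108 × (4186.9/239.781) = -0.189.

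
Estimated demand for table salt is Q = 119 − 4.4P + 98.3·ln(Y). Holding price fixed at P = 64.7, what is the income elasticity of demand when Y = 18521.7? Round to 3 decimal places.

0.123

At P = 64.7, Y = 18521.7: Q = 800.284.
Holding P constant, ∂Q/∂Y = 98.3/Y = 0.00530729.
η_Y = (∂Q/∂Y)·(Y/Q) = 0.00530729 × (18521.7/800.284) = 0.123.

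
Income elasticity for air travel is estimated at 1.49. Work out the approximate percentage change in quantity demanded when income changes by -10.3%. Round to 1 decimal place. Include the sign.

-15.3%

%ΔQ ≈ η × %ΔI = 1.49 × (-10.3%) = -15.3%.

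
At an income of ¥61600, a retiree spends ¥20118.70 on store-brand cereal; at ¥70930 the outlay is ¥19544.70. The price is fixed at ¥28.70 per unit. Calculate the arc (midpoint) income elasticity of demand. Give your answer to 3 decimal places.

With a constant price, Q₁ = 20118.70/28.70 = 701.000 and Q₂ = 19544.70/28.70 = 681.000 (equivalently, work directly with expenditure since P cancels).
Midpoint %ΔQ = (19544.70 − 20118.70)/19831.70 = -0.02894; midpoint %ΔI = (70930 − 61600)/66265 = 0.14080.
η = -0.02894 / 0.14080 = -0.206.

-0.206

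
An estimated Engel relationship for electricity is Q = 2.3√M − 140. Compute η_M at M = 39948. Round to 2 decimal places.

0.72

At M = 39948: Q = 319.701.
dQ/dM = 2.3/(2√M) = 0.00575374 at this income.
η = (dQ/dM)·(M/Q) = 0.00575374 × (39948/319.701) = 0.72.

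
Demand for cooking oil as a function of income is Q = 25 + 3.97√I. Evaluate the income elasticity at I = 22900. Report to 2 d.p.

0.48

At I = 22900: Q = 625.770.
dQ/dI = 3.97/(2√I) = 0.0131172 at this income.
η = (dQ/dI)·(I/Q) = 0.0131172 × (22900/625.770) = 0.48.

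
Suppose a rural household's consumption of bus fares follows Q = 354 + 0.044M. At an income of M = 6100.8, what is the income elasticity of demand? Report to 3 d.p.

At M = 6100.8: Q = 622.435.
dQ/dM = 0.044.
η = (dQ/dM)·(M/Q) = 0.044 × (6100.8/622.435) = 0.431.

0.431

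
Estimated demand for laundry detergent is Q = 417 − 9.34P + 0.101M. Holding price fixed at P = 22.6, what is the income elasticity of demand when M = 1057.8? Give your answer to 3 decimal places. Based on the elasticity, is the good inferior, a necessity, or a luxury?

0.342 (necessity)

At P = 22.6, M = 1057.8: Q = 312.754.
Holding P constant, ∂Q/∂M = 0.101.
η_M = (∂Q/∂M)·(M/Q) = 0.101 × (1057.8/312.754) = 0.342.
Since 0 < η < 1, this is a necessity.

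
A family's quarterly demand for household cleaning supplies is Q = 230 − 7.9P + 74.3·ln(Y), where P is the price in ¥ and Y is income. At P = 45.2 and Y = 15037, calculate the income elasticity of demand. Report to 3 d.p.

0.126

At P = 45.2, Y = 15037: Q = 587.557.
Holding P constant, ∂Q/∂Y = 74.3/Y = 0.00494115.
η_Y = (∂Q/∂Y)·(Y/Q) = 0.00494115 × (15037/587.557) = 0.126.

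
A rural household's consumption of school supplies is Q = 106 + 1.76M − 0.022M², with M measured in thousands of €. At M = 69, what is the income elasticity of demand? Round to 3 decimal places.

-0.718

At M = 69: Q = 122.6980.
dQ/dM = 1.76 − 0.044M = -1.27600.
η = (dQ/dM)·(M/Q) = -1.27600 × (69/122.6980) = -0.718.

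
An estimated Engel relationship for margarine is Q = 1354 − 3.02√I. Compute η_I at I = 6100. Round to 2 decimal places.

At I = 6100: Q = 1118.130.
dQ/dI = -3.02/(2√I) = -0.0193336 at this income.
η = (dQ/dI)·(I/Q) = -0.0193336 × (6100/1118.130) = -0.11.

-0.11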